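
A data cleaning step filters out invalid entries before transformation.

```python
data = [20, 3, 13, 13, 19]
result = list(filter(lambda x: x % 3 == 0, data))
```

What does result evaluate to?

Step 1: Filter elements divisible by 3:
  20 % 3 = 2: removed
  3 % 3 = 0: kept
  13 % 3 = 1: removed
  13 % 3 = 1: removed
  19 % 3 = 1: removed
Therefore result = [3].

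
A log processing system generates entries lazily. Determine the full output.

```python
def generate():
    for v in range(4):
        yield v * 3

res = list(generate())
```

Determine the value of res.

Step 1: For each v in range(4), yield v * 3:
  v=0: yield 0 * 3 = 0
  v=1: yield 1 * 3 = 3
  v=2: yield 2 * 3 = 6
  v=3: yield 3 * 3 = 9
Therefore res = [0, 3, 6, 9].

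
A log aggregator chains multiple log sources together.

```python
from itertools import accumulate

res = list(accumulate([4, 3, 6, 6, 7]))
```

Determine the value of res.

Step 1: accumulate computes running sums:
  + 4 = 4
  + 3 = 7
  + 6 = 13
  + 6 = 19
  + 7 = 26
Therefore res = [4, 7, 13, 19, 26].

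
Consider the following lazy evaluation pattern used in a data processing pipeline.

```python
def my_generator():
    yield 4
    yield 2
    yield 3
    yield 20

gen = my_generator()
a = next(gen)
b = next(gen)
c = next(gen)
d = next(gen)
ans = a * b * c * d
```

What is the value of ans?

Step 1: Create generator and consume all values:
  a = next(gen) = 4
  b = next(gen) = 2
  c = next(gen) = 3
  d = next(gen) = 20
Step 2: ans = 4 * 2 * 3 * 20 = 480.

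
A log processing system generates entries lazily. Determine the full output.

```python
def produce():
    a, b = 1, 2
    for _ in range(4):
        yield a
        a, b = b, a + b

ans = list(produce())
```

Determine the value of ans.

Step 1: Fibonacci-like sequence starting with a=1, b=2:
  Iteration 1: yield a=1, then a,b = 2,3
  Iteration 2: yield a=2, then a,b = 3,5
  Iteration 3: yield a=3, then a,b = 5,8
  Iteration 4: yield a=5, then a,b = 8,13
Therefore ans = [1, 2, 3, 5].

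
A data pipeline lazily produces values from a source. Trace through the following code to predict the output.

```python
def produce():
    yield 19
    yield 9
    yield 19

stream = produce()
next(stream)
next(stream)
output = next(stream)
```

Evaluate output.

Step 1: produce() creates a generator.
Step 2: next(stream) yields 19 (consumed and discarded).
Step 3: next(stream) yields 9 (consumed and discarded).
Step 4: next(stream) yields 19, assigned to output.
Therefore output = 19.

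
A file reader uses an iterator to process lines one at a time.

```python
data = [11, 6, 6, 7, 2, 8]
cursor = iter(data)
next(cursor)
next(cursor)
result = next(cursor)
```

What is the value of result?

Step 1: Create iterator over [11, 6, 6, 7, 2, 8].
Step 2: next() consumes 11.
Step 3: next() consumes 6.
Step 4: next() returns 6.
Therefore result = 6.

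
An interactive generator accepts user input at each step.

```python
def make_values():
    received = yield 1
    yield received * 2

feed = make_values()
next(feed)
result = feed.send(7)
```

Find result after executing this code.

Step 1: next(feed) advances to first yield, producing 1.
Step 2: send(7) resumes, received = 7.
Step 3: yield received * 2 = 7 * 2 = 14.
Therefore result = 14.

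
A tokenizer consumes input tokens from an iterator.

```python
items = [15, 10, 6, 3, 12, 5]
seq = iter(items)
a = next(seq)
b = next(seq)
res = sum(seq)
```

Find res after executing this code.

Step 1: Create iterator over [15, 10, 6, 3, 12, 5].
Step 2: a = next() = 15, b = next() = 10.
Step 3: sum() of remaining [6, 3, 12, 5] = 26.
Therefore res = 26.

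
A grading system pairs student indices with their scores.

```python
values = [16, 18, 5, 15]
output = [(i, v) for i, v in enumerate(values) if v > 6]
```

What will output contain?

Step 1: Filter enumerate([16, 18, 5, 15]) keeping v > 6:
  (0, 16): 16 > 6, included
  (1, 18): 18 > 6, included
  (2, 5): 5 <= 6, excluded
  (3, 15): 15 > 6, included
Therefore output = [(0, 16), (1, 18), (3, 15)].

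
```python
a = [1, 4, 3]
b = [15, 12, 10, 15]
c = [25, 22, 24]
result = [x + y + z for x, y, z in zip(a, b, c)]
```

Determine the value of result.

Step 1: zip three lists (truncates to shortest, len=3):
  1 + 15 + 25 = 41
  4 + 12 + 22 = 38
  3 + 10 + 24 = 37
Therefore result = [41, 38, 37].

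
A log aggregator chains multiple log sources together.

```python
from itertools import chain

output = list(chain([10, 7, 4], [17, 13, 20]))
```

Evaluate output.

Step 1: chain() concatenates iterables: [10, 7, 4] + [17, 13, 20].
Therefore output = [10, 7, 4, 17, 13, 20].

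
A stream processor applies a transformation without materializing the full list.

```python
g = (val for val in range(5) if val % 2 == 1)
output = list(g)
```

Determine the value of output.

Step 1: Filter range(5) keeping only odd values:
  val=0: even, excluded
  val=1: odd, included
  val=2: even, excluded
  val=3: odd, included
  val=4: even, excluded
Therefore output = [1, 3].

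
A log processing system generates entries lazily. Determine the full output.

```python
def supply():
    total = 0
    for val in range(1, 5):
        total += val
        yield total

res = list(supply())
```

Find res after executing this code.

Step 1: Generator accumulates running sum:
  val=1: total = 1, yield 1
  val=2: total = 3, yield 3
  val=3: total = 6, yield 6
  val=4: total = 10, yield 10
Therefore res = [1, 3, 6, 10].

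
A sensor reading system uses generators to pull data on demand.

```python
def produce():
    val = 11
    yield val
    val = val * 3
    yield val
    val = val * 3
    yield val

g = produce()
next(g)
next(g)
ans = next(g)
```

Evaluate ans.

Step 1: Trace through generator execution:
  Yield 1: val starts at 11, yield 11
  Yield 2: val = 11 * 3 = 33, yield 33
  Yield 3: val = 33 * 3 = 99, yield 99
Step 2: First next() gets 11, second next() gets the second value, third next() yields 99.
Therefore ans = 99.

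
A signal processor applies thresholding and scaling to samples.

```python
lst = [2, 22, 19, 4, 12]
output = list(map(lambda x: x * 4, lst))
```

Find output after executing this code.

Step 1: Apply lambda x: x * 4 to each element:
  2 -> 8
  22 -> 88
  19 -> 76
  4 -> 16
  12 -> 48
Therefore output = [8, 88, 76, 16, 48].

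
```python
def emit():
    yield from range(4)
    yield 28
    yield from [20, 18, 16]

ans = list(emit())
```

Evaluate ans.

Step 1: Trace yields in order:
  yield 0
  yield 1
  yield 2
  yield 3
  yield 28
  yield 20
  yield 18
  yield 16
Therefore ans = [0, 1, 2, 3, 28, 20, 18, 16].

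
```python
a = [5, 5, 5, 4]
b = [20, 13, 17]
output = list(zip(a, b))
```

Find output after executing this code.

Step 1: zip stops at shortest (len(a)=4, len(b)=3):
  Index 0: (5, 20)
  Index 1: (5, 13)
  Index 2: (5, 17)
Step 2: Last element of a (4) has no pair, dropped.
Therefore output = [(5, 20), (5, 13), (5, 17)].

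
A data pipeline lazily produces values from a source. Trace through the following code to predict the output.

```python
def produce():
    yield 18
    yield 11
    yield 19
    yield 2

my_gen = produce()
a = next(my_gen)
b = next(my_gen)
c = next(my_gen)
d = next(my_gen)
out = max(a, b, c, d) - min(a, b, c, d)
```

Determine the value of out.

Step 1: Create generator and consume all values:
  a = next(my_gen) = 18
  b = next(my_gen) = 11
  c = next(my_gen) = 19
  d = next(my_gen) = 2
Step 2: max = 19, min = 2, out = 19 - 2 = 17.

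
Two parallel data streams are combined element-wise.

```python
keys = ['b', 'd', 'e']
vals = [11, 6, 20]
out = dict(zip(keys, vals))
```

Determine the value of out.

Step 1: zip pairs keys with values:
  'b' -> 11
  'd' -> 6
  'e' -> 20
Therefore out = {'b': 11, 'd': 6, 'e': 20}.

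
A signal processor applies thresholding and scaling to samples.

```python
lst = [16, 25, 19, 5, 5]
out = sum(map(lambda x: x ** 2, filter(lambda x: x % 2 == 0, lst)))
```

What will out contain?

Step 1: Filter even numbers from [16, 25, 19, 5, 5]: [16]
Step 2: Square each: [256]
Step 3: Sum = 256.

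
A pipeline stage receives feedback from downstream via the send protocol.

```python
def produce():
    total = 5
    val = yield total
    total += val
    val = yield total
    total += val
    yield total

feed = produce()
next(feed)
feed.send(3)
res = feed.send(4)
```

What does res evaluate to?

Step 1: next() -> yield total=5.
Step 2: send(3) -> val=3, total = 5+3 = 8, yield 8.
Step 3: send(4) -> val=4, total = 8+4 = 12, yield 12.
Therefore res = 12.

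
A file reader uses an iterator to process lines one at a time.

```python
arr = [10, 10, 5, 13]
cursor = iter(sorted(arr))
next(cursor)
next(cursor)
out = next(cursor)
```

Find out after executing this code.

Step 1: sorted([10, 10, 5, 13]) = [5, 10, 10, 13].
Step 2: Create iterator and skip 2 elements.
Step 3: next() returns 10.
Therefore out = 10.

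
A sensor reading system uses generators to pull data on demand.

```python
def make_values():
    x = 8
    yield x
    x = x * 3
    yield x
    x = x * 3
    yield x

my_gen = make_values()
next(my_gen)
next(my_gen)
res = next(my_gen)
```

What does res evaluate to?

Step 1: Trace through generator execution:
  Yield 1: x starts at 8, yield 8
  Yield 2: x = 8 * 3 = 24, yield 24
  Yield 3: x = 24 * 3 = 72, yield 72
Step 2: First next() gets 8, second next() gets the second value, third next() yields 72.
Therefore res = 72.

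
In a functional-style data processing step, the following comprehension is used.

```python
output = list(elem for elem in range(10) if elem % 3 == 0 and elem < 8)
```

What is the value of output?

Step 1: Filter range(10) where elem % 3 == 0 and elem < 8:
  elem=0: both conditions met, included
  elem=1: excluded (1 % 3 != 0)
  elem=2: excluded (2 % 3 != 0)
  elem=3: both conditions met, included
  elem=4: excluded (4 % 3 != 0)
  elem=5: excluded (5 % 3 != 0)
  elem=6: both conditions met, included
  elem=7: excluded (7 % 3 != 0)
  elem=8: excluded (8 % 3 != 0, 8 >= 8)
  elem=9: excluded (9 >= 8)
Therefore output = [0, 3, 6].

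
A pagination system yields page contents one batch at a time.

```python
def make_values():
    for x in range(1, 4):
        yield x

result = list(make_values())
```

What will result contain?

Step 1: The generator yields each value from range(1, 4).
Step 2: list() consumes all yields: [1, 2, 3].
Therefore result = [1, 2, 3].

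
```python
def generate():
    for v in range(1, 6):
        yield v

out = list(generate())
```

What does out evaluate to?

Step 1: The generator yields each value from range(1, 6).
Step 2: list() consumes all yields: [1, 2, 3, 4, 5].
Therefore out = [1, 2, 3, 4, 5].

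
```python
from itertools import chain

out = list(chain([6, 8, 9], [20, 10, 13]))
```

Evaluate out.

Step 1: chain() concatenates iterables: [6, 8, 9] + [20, 10, 13].
Therefore out = [6, 8, 9, 20, 10, 13].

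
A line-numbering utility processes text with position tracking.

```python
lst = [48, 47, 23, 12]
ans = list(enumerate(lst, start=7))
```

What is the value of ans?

Step 1: enumerate with start=7:
  (7, 48)
  (8, 47)
  (9, 23)
  (10, 12)
Therefore ans = [(7, 48), (8, 47), (9, 23), (10, 12)].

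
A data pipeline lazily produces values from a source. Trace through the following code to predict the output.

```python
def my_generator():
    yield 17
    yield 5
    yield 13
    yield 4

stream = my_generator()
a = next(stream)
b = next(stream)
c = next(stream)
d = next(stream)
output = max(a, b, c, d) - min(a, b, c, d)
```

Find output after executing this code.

Step 1: Create generator and consume all values:
  a = next(stream) = 17
  b = next(stream) = 5
  c = next(stream) = 13
  d = next(stream) = 4
Step 2: max = 17, min = 4, output = 17 - 4 = 13.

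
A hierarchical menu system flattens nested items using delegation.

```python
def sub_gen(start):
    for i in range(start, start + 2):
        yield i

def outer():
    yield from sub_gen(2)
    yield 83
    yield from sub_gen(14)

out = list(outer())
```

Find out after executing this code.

Step 1: outer() delegates to sub_gen(2):
  yield 2
  yield 3
Step 2: yield 83
Step 3: Delegates to sub_gen(14):
  yield 14
  yield 15
Therefore out = [2, 3, 83, 14, 15].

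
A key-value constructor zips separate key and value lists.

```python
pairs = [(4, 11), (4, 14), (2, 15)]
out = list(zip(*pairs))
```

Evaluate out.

Step 1: zip(*pairs) transposes: unzips [(4, 11), (4, 14), (2, 15)] into separate sequences.
Step 2: First elements: (4, 4, 2), second elements: (11, 14, 15).
Therefore out = [(4, 4, 2), (11, 14, 15)].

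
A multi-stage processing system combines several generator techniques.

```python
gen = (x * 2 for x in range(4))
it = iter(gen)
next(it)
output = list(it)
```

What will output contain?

Step 1: Generator produces [0, 2, 4, 6].
Step 2: next(it) consumes first element (0).
Step 3: list(it) collects remaining: [2, 4, 6].
Therefore output = [2, 4, 6].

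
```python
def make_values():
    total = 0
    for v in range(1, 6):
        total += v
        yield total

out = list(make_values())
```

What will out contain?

Step 1: Generator accumulates running sum:
  v=1: total = 1, yield 1
  v=2: total = 3, yield 3
  v=3: total = 6, yield 6
  v=4: total = 10, yield 10
  v=5: total = 15, yield 15
Therefore out = [1, 3, 6, 10, 15].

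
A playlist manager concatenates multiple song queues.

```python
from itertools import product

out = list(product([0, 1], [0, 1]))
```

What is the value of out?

Step 1: product([0, 1], [0, 1]) gives all pairs:
  (0, 0)
  (0, 1)
  (1, 0)
  (1, 1)
Therefore out = [(0, 0), (0, 1), (1, 0), (1, 1)].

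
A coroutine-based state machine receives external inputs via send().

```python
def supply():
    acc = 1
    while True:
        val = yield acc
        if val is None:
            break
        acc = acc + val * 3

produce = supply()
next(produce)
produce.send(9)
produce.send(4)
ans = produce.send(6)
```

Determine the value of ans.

Step 1: next() -> yield acc=1.
Step 2: send(9) -> val=9, acc = 1 + 9*3 = 28, yield 28.
Step 3: send(4) -> val=4, acc = 28 + 4*3 = 40, yield 40.
Step 4: send(6) -> val=6, acc = 40 + 6*3 = 58, yield 58.
Therefore ans = 58.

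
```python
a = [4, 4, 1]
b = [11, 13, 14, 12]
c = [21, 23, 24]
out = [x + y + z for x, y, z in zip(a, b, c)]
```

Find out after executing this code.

Step 1: zip three lists (truncates to shortest, len=3):
  4 + 11 + 21 = 36
  4 + 13 + 23 = 40
  1 + 14 + 24 = 39
Therefore out = [36, 40, 39].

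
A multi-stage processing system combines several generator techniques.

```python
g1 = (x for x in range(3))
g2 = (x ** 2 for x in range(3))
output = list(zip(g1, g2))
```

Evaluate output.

Step 1: g1 produces [0, 1, 2].
Step 2: g2 produces [0, 1, 4].
Step 3: zip pairs them: [(0, 0), (1, 1), (2, 4)].
Therefore output = [(0, 0), (1, 1), (2, 4)].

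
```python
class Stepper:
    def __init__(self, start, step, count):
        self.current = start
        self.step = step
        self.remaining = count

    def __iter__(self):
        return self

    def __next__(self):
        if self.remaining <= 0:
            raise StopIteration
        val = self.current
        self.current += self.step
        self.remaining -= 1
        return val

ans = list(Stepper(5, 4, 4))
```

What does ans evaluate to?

Step 1: Stepper starts at 5, increments by 4, for 4 steps:
  Yield 5, then current += 4
  Yield 9, then current += 4
  Yield 13, then current += 4
  Yield 17, then current += 4
Therefore ans = [5, 9, 13, 17].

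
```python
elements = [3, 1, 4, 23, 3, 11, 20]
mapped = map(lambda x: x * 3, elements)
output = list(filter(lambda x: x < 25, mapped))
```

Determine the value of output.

Step 1: Map x * 3:
  3 -> 9
  1 -> 3
  4 -> 12
  23 -> 69
  3 -> 9
  11 -> 33
  20 -> 60
Step 2: Filter for < 25:
  9: kept
  3: kept
  12: kept
  69: removed
  9: kept
  33: removed
  60: removed
Therefore output = [9, 3, 12, 9].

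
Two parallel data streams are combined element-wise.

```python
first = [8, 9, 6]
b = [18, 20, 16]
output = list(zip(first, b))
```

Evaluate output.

Step 1: zip pairs elements at same index:
  Index 0: (8, 18)
  Index 1: (9, 20)
  Index 2: (6, 16)
Therefore output = [(8, 18), (9, 20), (6, 16)].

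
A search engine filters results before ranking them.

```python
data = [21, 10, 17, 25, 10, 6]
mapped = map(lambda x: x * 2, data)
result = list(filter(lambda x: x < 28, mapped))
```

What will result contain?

Step 1: Map x * 2:
  21 -> 42
  10 -> 20
  17 -> 34
  25 -> 50
  10 -> 20
  6 -> 12
Step 2: Filter for < 28:
  42: removed
  20: kept
  34: removed
  50: removed
  20: kept
  12: kept
Therefore result = [20, 20, 12].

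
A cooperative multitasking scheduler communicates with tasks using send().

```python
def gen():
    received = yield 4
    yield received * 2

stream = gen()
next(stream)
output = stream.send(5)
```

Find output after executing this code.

Step 1: next(stream) advances to first yield, producing 4.
Step 2: send(5) resumes, received = 5.
Step 3: yield received * 2 = 5 * 2 = 10.
Therefore output = 10.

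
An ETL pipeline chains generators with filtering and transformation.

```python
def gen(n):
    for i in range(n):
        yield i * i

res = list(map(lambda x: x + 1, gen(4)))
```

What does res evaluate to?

Step 1: gen(4) yields squares: [0, 1, 4, 9].
Step 2: map adds 1 to each: [1, 2, 5, 10].
Therefore res = [1, 2, 5, 10].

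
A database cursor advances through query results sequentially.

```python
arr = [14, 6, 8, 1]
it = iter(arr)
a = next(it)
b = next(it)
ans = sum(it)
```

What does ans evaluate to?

Step 1: Create iterator over [14, 6, 8, 1].
Step 2: a = next() = 14, b = next() = 6.
Step 3: sum() of remaining [8, 1] = 9.
Therefore ans = 9.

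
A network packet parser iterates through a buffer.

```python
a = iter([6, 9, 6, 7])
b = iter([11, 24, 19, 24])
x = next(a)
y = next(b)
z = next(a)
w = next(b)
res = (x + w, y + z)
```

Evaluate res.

Step 1: a iterates [6, 9, 6, 7], b iterates [11, 24, 19, 24].
Step 2: x = next(a) = 6, y = next(b) = 11.
Step 3: z = next(a) = 9, w = next(b) = 24.
Step 4: res = (6 + 24, 11 + 9) = (30, 20).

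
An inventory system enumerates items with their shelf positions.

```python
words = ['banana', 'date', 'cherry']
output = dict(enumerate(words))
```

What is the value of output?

Step 1: enumerate pairs indices with words:
  0 -> 'banana'
  1 -> 'date'
  2 -> 'cherry'
Therefore output = {0: 'banana', 1: 'date', 2: 'cherry'}.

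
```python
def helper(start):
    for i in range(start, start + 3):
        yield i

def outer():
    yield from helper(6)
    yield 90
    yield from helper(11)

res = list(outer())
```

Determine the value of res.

Step 1: outer() delegates to helper(6):
  yield 6
  yield 7
  yield 8
Step 2: yield 90
Step 3: Delegates to helper(11):
  yield 11
  yield 12
  yield 13
Therefore res = [6, 7, 8, 90, 11, 12, 13].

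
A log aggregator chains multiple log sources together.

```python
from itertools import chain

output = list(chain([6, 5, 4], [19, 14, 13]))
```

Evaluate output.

Step 1: chain() concatenates iterables: [6, 5, 4] + [19, 14, 13].
Therefore output = [6, 5, 4, 19, 14, 13].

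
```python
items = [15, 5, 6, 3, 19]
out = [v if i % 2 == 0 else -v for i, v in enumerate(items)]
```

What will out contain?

Step 1: For each (i, v), keep v if i is even, negate if odd:
  i=0 (even): keep 15
  i=1 (odd): negate to -5
  i=2 (even): keep 6
  i=3 (odd): negate to -3
  i=4 (even): keep 19
Therefore out = [15, -5, 6, -3, 19].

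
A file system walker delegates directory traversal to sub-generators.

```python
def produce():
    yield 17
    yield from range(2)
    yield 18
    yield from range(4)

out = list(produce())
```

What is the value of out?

Step 1: Trace yields in order:
  yield 17
  yield 0
  yield 1
  yield 18
  yield 0
  yield 1
  yield 2
  yield 3
Therefore out = [17, 0, 1, 18, 0, 1, 2, 3].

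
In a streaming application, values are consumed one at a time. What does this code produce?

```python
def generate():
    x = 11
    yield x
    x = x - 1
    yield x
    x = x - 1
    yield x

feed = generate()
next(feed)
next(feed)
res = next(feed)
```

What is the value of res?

Step 1: Trace through generator execution:
  Yield 1: x starts at 11, yield 11
  Yield 2: x = 11 - 1 = 10, yield 10
  Yield 3: x = 10 - 1 = 9, yield 9
Step 2: First next() gets 11, second next() gets the second value, third next() yields 9.
Therefore res = 9.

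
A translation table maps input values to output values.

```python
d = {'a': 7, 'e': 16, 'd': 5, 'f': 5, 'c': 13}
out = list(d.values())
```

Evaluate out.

Step 1: d.values() returns the dictionary values in insertion order.
Therefore out = [7, 16, 5, 5, 13].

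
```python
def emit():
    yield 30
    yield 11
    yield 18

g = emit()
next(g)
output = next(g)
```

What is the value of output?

Step 1: emit() creates a generator.
Step 2: next(g) yields 30 (consumed and discarded).
Step 3: next(g) yields 11, assigned to output.
Therefore output = 11.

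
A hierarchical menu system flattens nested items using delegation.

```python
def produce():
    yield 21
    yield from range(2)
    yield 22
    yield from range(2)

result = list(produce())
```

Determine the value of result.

Step 1: Trace yields in order:
  yield 21
  yield 0
  yield 1
  yield 22
  yield 0
  yield 1
Therefore result = [21, 0, 1, 22, 0, 1].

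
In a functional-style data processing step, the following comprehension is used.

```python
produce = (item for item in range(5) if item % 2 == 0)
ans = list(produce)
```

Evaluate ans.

Step 1: Filter range(5) keeping only even values:
  item=0: even, included
  item=1: odd, excluded
  item=2: even, included
  item=3: odd, excluded
  item=4: even, included
Therefore ans = [0, 2, 4].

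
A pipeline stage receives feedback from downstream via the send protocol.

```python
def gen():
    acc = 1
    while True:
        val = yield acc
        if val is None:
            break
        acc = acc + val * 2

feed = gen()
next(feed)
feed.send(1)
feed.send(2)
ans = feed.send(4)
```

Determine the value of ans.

Step 1: next() -> yield acc=1.
Step 2: send(1) -> val=1, acc = 1 + 1*2 = 3, yield 3.
Step 3: send(2) -> val=2, acc = 3 + 2*2 = 7, yield 7.
Step 4: send(4) -> val=4, acc = 7 + 4*2 = 15, yield 15.
Therefore ans = 15.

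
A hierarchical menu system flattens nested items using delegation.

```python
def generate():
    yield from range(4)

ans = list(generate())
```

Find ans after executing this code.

Step 1: yield from delegates to the iterable, yielding each element.
Step 2: Collected values: [0, 1, 2, 3].
Therefore ans = [0, 1, 2, 3].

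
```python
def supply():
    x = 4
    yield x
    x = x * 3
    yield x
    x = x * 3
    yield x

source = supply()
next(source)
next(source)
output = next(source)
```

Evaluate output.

Step 1: Trace through generator execution:
  Yield 1: x starts at 4, yield 4
  Yield 2: x = 4 * 3 = 12, yield 12
  Yield 3: x = 12 * 3 = 36, yield 36
Step 2: First next() gets 4, second next() gets the second value, third next() yields 36.
Therefore output = 36.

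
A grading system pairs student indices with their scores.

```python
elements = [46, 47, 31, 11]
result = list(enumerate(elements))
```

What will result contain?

Step 1: enumerate pairs each element with its index:
  (0, 46)
  (1, 47)
  (2, 31)
  (3, 11)
Therefore result = [(0, 46), (1, 47), (2, 31), (3, 11)].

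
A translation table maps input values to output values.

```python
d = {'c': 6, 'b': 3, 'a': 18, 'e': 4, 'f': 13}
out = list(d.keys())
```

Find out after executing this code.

Step 1: d.keys() returns the dictionary keys in insertion order.
Therefore out = ['c', 'b', 'a', 'e', 'f'].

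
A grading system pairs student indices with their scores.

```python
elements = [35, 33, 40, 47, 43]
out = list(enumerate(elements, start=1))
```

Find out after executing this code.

Step 1: enumerate with start=1:
  (1, 35)
  (2, 33)
  (3, 40)
  (4, 47)
  (5, 43)
Therefore out = [(1, 35), (2, 33), (3, 40), (4, 47), (5, 43)].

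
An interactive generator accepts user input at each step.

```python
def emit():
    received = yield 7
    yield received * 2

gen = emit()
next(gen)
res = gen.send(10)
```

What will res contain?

Step 1: next(gen) advances to first yield, producing 7.
Step 2: send(10) resumes, received = 10.
Step 3: yield received * 2 = 10 * 2 = 20.
Therefore res = 20.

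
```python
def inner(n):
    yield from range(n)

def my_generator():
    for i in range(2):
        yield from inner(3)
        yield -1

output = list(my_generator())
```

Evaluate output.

Step 1: For each i in range(2):
  i=0: yield from inner(3) -> [0, 1, 2], then yield -1
  i=1: yield from inner(3) -> [0, 1, 2], then yield -1
Therefore output = [0, 1, 2, -1, 0, 1, 2, -1].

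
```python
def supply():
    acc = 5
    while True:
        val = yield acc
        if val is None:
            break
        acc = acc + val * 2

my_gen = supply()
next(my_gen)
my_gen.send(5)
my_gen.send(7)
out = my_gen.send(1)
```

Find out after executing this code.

Step 1: next() -> yield acc=5.
Step 2: send(5) -> val=5, acc = 5 + 5*2 = 15, yield 15.
Step 3: send(7) -> val=7, acc = 15 + 7*2 = 29, yield 29.
Step 4: send(1) -> val=1, acc = 29 + 1*2 = 31, yield 31.
Therefore out = 31.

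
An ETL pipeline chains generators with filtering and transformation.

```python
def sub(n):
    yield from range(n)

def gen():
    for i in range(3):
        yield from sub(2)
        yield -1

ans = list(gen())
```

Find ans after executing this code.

Step 1: For each i in range(3):
  i=0: yield from sub(2) -> [0, 1], then yield -1
  i=1: yield from sub(2) -> [0, 1], then yield -1
  i=2: yield from sub(2) -> [0, 1], then yield -1
Therefore ans = [0, 1, -1, 0, 1, -1, 0, 1, -1].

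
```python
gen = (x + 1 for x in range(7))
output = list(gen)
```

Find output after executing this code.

Step 1: For each x in range(7), compute x+1:
  x=0: 0+1 = 1
  x=1: 1+1 = 2
  x=2: 2+1 = 3
  x=3: 3+1 = 4
  x=4: 4+1 = 5
  x=5: 5+1 = 6
  x=6: 6+1 = 7
Therefore output = [1, 2, 3, 4, 5, 6, 7].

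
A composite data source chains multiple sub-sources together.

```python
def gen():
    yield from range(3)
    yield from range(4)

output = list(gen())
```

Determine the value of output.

Step 1: Trace yields in order:
  yield 0
  yield 1
  yield 2
  yield 0
  yield 1
  yield 2
  yield 3
Therefore output = [0, 1, 2, 0, 1, 2, 3].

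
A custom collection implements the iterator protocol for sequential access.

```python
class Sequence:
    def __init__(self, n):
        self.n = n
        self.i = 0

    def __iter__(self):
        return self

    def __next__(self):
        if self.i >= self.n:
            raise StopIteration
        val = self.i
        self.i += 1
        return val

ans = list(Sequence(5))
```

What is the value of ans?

Step 1: Sequence(5) creates an iterator counting 0 to 4.
Step 2: list() consumes all values: [0, 1, 2, 3, 4].
Therefore ans = [0, 1, 2, 3, 4].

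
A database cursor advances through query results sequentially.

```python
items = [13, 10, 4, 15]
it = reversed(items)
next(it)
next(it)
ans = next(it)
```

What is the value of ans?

Step 1: reversed([13, 10, 4, 15]) gives iterator: [15, 4, 10, 13].
Step 2: First next() = 15, second next() = 4.
Step 3: Third next() = 10.
Therefore ans = 10.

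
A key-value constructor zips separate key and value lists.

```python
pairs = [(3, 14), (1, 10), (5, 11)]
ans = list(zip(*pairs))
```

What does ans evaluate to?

Step 1: zip(*pairs) transposes: unzips [(3, 14), (1, 10), (5, 11)] into separate sequences.
Step 2: First elements: (3, 1, 5), second elements: (14, 10, 11).
Therefore ans = [(3, 1, 5), (14, 10, 11)].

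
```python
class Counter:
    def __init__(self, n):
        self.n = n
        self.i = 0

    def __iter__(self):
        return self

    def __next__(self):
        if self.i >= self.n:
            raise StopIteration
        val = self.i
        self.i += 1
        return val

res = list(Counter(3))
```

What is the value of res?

Step 1: Counter(3) creates an iterator counting 0 to 2.
Step 2: list() consumes all values: [0, 1, 2].
Therefore res = [0, 1, 2].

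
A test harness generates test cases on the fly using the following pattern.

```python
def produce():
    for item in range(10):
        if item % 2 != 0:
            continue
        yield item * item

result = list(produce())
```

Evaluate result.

Step 1: Only yield item**2 when item is divisible by 2:
  item=0: 0 % 2 == 0, yield 0**2 = 0
  item=2: 2 % 2 == 0, yield 2**2 = 4
  item=4: 4 % 2 == 0, yield 4**2 = 16
  item=6: 6 % 2 == 0, yield 6**2 = 36
  item=8: 8 % 2 == 0, yield 8**2 = 64
Therefore result = [0, 4, 16, 36, 64].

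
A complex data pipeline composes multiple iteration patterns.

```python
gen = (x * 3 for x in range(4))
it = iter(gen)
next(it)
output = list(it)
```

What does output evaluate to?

Step 1: Generator produces [0, 3, 6, 9].
Step 2: next(it) consumes first element (0).
Step 3: list(it) collects remaining: [3, 6, 9].
Therefore output = [3, 6, 9].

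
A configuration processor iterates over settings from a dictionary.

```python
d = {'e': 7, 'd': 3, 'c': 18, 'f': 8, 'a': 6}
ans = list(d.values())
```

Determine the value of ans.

Step 1: d.values() returns the dictionary values in insertion order.
Therefore ans = [7, 3, 18, 8, 6].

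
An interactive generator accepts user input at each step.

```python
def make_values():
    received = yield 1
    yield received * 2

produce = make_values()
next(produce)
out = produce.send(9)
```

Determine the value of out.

Step 1: next(produce) advances to first yield, producing 1.
Step 2: send(9) resumes, received = 9.
Step 3: yield received * 2 = 9 * 2 = 18.
Therefore out = 18.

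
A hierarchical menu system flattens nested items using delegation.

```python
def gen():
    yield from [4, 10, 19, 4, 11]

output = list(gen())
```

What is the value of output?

Step 1: yield from delegates to the iterable, yielding each element.
Step 2: Collected values: [4, 10, 19, 4, 11].
Therefore output = [4, 10, 19, 4, 11].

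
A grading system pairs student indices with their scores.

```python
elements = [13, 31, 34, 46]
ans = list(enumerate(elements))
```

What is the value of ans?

Step 1: enumerate pairs each element with its index:
  (0, 13)
  (1, 31)
  (2, 34)
  (3, 46)
Therefore ans = [(0, 13), (1, 31), (2, 34), (3, 46)].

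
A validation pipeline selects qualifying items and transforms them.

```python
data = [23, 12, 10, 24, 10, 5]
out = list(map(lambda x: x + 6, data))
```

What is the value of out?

Step 1: Apply lambda x: x + 6 to each element:
  23 -> 29
  12 -> 18
  10 -> 16
  24 -> 30
  10 -> 16
  5 -> 11
Therefore out = [29, 18, 16, 30, 16, 11].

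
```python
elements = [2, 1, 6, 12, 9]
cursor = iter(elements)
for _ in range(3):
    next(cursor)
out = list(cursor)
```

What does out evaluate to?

Step 1: Create iterator over [2, 1, 6, 12, 9].
Step 2: Advance 3 positions (consuming [2, 1, 6]).
Step 3: list() collects remaining elements: [12, 9].
Therefore out = [12, 9].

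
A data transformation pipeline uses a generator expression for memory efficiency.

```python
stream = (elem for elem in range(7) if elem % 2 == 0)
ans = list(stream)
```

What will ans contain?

Step 1: Filter range(7) keeping only even values:
  elem=0: even, included
  elem=1: odd, excluded
  elem=2: even, included
  elem=3: odd, excluded
  elem=4: even, included
  elem=5: odd, excluded
  elem=6: even, included
Therefore ans = [0, 2, 4, 6].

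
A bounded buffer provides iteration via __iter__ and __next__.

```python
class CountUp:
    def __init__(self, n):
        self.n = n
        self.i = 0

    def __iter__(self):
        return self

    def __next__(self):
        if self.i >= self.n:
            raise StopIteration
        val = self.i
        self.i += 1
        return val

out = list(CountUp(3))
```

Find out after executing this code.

Step 1: CountUp(3) creates an iterator counting 0 to 2.
Step 2: list() consumes all values: [0, 1, 2].
Therefore out = [0, 1, 2].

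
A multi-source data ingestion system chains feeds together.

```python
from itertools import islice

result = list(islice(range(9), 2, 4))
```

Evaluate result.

Step 1: islice(range(9), 2, 4) takes elements at indices [2, 4).
Step 2: Elements: [2, 3].
Therefore result = [2, 3].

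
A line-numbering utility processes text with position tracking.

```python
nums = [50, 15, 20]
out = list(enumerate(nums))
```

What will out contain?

Step 1: enumerate pairs each element with its index:
  (0, 50)
  (1, 15)
  (2, 20)
Therefore out = [(0, 50), (1, 15), (2, 20)].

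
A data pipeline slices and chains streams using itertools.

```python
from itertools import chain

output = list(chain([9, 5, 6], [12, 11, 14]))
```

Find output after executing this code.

Step 1: chain() concatenates iterables: [9, 5, 6] + [12, 11, 14].
Therefore output = [9, 5, 6, 12, 11, 14].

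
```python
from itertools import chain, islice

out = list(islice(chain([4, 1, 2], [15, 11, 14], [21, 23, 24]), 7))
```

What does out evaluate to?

Step 1: chain([4, 1, 2], [15, 11, 14], [21, 23, 24]) = [4, 1, 2, 15, 11, 14, 21, 23, 24].
Step 2: islice takes first 7 elements: [4, 1, 2, 15, 11, 14, 21].
Therefore out = [4, 1, 2, 15, 11, 14, 21].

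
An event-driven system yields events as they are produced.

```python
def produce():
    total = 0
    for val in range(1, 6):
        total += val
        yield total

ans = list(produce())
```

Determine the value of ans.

Step 1: Generator accumulates running sum:
  val=1: total = 1, yield 1
  val=2: total = 3, yield 3
  val=3: total = 6, yield 6
  val=4: total = 10, yield 10
  val=5: total = 15, yield 15
Therefore ans = [1, 3, 6, 10, 15].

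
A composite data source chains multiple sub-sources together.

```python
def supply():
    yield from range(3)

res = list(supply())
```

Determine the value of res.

Step 1: yield from delegates to the iterable, yielding each element.
Step 2: Collected values: [0, 1, 2].
Therefore res = [0, 1, 2].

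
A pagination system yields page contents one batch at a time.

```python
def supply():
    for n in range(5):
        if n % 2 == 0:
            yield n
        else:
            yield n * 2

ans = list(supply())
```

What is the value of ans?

Step 1: For each n in range(5), yield n if even, else n*2:
  n=0 (even): yield 0
  n=1 (odd): yield 1*2 = 2
  n=2 (even): yield 2
  n=3 (odd): yield 3*2 = 6
  n=4 (even): yield 4
Therefore ans = [0, 2, 2, 6, 4].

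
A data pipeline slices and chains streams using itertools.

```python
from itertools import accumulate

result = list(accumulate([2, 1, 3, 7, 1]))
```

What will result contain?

Step 1: accumulate computes running sums:
  + 2 = 2
  + 1 = 3
  + 3 = 6
  + 7 = 13
  + 1 = 14
Therefore result = [2, 3, 6, 13, 14].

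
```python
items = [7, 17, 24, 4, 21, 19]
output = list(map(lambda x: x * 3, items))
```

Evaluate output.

Step 1: Apply lambda x: x * 3 to each element:
  7 -> 21
  17 -> 51
  24 -> 72
  4 -> 12
  21 -> 63
  19 -> 57
Therefore output = [21, 51, 72, 12, 63, 57].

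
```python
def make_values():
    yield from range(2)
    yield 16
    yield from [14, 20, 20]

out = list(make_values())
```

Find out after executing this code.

Step 1: Trace yields in order:
  yield 0
  yield 1
  yield 16
  yield 14
  yield 20
  yield 20
Therefore out = [0, 1, 16, 14, 20, 20].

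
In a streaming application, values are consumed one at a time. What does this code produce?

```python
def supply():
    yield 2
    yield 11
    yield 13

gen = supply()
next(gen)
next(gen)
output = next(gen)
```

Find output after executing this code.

Step 1: supply() creates a generator.
Step 2: next(gen) yields 2 (consumed and discarded).
Step 3: next(gen) yields 11 (consumed and discarded).
Step 4: next(gen) yields 13, assigned to output.
Therefore output = 13.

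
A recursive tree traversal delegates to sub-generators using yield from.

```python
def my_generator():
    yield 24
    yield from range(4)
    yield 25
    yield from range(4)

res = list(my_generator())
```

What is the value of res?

Step 1: Trace yields in order:
  yield 24
  yield 0
  yield 1
  yield 2
  yield 3
  yield 25
  yield 0
  yield 1
  yield 2
  yield 3
Therefore res = [24, 0, 1, 2, 3, 25, 0, 1, 2, 3].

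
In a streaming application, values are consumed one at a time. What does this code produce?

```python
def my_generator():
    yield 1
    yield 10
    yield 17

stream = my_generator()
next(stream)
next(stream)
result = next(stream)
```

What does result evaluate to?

Step 1: my_generator() creates a generator.
Step 2: next(stream) yields 1 (consumed and discarded).
Step 3: next(stream) yields 10 (consumed and discarded).
Step 4: next(stream) yields 17, assigned to result.
Therefore result = 17.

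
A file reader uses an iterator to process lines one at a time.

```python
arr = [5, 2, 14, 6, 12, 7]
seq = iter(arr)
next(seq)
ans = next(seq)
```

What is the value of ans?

Step 1: Create iterator over [5, 2, 14, 6, 12, 7].
Step 2: next() consumes 5.
Step 3: next() returns 2.
Therefore ans = 2.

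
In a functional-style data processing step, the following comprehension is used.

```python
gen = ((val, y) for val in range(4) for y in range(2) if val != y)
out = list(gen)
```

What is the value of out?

Step 1: Nested generator over range(4) x range(2) where val != y:
  (0, 0): excluded (val == y)
  (0, 1): included
  (1, 0): included
  (1, 1): excluded (val == y)
  (2, 0): included
  (2, 1): included
  (3, 0): included
  (3, 1): included
Therefore out = [(0, 1), (1, 0), (2, 0), (2, 1), (3, 0), (3, 1)].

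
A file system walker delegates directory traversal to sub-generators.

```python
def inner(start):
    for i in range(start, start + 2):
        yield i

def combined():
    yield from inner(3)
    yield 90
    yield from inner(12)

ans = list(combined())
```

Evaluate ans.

Step 1: combined() delegates to inner(3):
  yield 3
  yield 4
Step 2: yield 90
Step 3: Delegates to inner(12):
  yield 12
  yield 13
Therefore ans = [3, 4, 90, 12, 13].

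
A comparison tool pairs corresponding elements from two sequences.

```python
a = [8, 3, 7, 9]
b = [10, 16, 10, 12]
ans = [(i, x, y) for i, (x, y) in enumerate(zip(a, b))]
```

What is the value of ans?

Step 1: enumerate(zip(a, b)) gives index with paired elements:
  i=0: (8, 10)
  i=1: (3, 16)
  i=2: (7, 10)
  i=3: (9, 12)
Therefore ans = [(0, 8, 10), (1, 3, 16), (2, 7, 10), (3, 9, 12)].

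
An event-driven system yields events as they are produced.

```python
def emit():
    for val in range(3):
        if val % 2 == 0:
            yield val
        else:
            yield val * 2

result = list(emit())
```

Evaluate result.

Step 1: For each val in range(3), yield val if even, else val*2:
  val=0 (even): yield 0
  val=1 (odd): yield 1*2 = 2
  val=2 (even): yield 2
Therefore result = [0, 2, 2].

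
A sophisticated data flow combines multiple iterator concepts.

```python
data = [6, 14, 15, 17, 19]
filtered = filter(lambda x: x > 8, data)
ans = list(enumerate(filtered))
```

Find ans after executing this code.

Step 1: Filter [6, 14, 15, 17, 19] for > 8: [14, 15, 17, 19].
Step 2: enumerate re-indexes from 0: [(0, 14), (1, 15), (2, 17), (3, 19)].
Therefore ans = [(0, 14), (1, 15), (2, 17), (3, 19)].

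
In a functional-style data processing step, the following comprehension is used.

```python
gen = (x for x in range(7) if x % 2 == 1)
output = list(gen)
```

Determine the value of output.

Step 1: Filter range(7) keeping only odd values:
  x=0: even, excluded
  x=1: odd, included
  x=2: even, excluded
  x=3: odd, included
  x=4: even, excluded
  x=5: odd, included
  x=6: even, excluded
Therefore output = [1, 3, 5].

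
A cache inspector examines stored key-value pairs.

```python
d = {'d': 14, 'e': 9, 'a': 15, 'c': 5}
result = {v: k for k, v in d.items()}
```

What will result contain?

Step 1: Invert dict (swap keys and values):
  'd': 14 -> 14: 'd'
  'e': 9 -> 9: 'e'
  'a': 15 -> 15: 'a'
  'c': 5 -> 5: 'c'
Therefore result = {14: 'd', 9: 'e', 15: 'a', 5: 'c'}.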